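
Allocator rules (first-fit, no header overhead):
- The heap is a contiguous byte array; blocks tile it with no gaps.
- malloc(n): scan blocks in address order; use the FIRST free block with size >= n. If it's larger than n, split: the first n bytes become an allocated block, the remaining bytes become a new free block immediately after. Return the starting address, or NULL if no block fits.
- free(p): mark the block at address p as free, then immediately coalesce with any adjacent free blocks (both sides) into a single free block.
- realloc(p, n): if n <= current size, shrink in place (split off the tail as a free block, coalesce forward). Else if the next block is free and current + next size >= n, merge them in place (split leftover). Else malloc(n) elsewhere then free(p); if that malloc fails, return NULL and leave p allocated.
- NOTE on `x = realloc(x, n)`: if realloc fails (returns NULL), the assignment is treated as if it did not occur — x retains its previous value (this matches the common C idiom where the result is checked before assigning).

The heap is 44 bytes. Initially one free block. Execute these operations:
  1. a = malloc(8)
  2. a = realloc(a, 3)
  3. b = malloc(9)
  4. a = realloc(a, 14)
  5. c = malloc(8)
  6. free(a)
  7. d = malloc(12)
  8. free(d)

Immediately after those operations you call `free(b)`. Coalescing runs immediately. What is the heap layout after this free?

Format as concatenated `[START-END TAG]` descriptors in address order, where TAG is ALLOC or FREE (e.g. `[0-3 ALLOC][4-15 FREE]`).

Op 1: a = malloc(8) -> a = 0; heap: [0-7 ALLOC][8-43 FREE]
Op 2: a = realloc(a, 3) -> a = 0; heap: [0-2 ALLOC][3-43 FREE]
Op 3: b = malloc(9) -> b = 3; heap: [0-2 ALLOC][3-11 ALLOC][12-43 FREE]
Op 4: a = realloc(a, 14) -> a = 12; heap: [0-2 FREE][3-11 ALLOC][12-25 ALLOC][26-43 FREE]
Op 5: c = malloc(8) -> c = 26; heap: [0-2 FREE][3-11 ALLOC][12-25 ALLOC][26-33 ALLOC][34-43 FREE]
Op 6: free(a) -> (freed a); heap: [0-2 FREE][3-11 ALLOC][12-25 FREE][26-33 ALLOC][34-43 FREE]
Op 7: d = malloc(12) -> d = 12; heap: [0-2 FREE][3-11 ALLOC][12-23 ALLOC][24-25 FREE][26-33 ALLOC][34-43 FREE]
Op 8: free(d) -> (freed d); heap: [0-2 FREE][3-11 ALLOC][12-25 FREE][26-33 ALLOC][34-43 FREE]
free(b): b = 3 -> block [3-11 ALLOC]; mark free, coalesce with adjacent free neighbors -> [0-25 FREE][26-33 ALLOC][34-43 FREE]

Answer: [0-25 FREE][26-33 ALLOC][34-43 FREE]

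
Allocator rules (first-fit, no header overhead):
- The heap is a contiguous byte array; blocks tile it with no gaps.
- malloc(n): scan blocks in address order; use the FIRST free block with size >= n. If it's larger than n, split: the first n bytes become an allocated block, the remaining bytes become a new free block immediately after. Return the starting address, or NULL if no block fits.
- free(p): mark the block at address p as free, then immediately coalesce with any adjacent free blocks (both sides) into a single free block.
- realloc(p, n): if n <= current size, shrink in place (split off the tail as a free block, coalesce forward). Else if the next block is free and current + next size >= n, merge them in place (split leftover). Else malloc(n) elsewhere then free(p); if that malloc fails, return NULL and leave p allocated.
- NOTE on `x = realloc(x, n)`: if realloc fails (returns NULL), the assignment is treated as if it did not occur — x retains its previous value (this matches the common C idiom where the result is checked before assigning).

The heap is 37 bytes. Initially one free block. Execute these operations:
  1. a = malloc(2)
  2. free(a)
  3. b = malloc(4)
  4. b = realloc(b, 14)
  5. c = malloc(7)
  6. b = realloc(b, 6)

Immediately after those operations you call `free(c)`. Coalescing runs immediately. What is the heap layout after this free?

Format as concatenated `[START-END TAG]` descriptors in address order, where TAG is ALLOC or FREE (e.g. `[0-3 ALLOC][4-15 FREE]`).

Op 1: a = malloc(2) -> a = 0; heap: [0-1 ALLOC][2-36 FREE]
Op 2: free(a) -> (freed a); heap: [0-36 FREE]
Op 3: b = malloc(4) -> b = 0; heap: [0-3 ALLOC][4-36 FREE]
Op 4: b = realloc(b, 14) -> b = 0; heap: [0-13 ALLOC][14-36 FREE]
Op 5: c = malloc(7) -> c = 14; heap: [0-13 ALLOC][14-20 ALLOC][21-36 FREE]
Op 6: b = realloc(b, 6) -> b = 0; heap: [0-5 ALLOC][6-13 FREE][14-20 ALLOC][21-36 FREE]
free(c): c = 14 -> block [14-20 ALLOC]; mark free, coalesce with adjacent free neighbors -> [0-5 ALLOC][6-36 FREE]

Answer: [0-5 ALLOC][6-36 FREE]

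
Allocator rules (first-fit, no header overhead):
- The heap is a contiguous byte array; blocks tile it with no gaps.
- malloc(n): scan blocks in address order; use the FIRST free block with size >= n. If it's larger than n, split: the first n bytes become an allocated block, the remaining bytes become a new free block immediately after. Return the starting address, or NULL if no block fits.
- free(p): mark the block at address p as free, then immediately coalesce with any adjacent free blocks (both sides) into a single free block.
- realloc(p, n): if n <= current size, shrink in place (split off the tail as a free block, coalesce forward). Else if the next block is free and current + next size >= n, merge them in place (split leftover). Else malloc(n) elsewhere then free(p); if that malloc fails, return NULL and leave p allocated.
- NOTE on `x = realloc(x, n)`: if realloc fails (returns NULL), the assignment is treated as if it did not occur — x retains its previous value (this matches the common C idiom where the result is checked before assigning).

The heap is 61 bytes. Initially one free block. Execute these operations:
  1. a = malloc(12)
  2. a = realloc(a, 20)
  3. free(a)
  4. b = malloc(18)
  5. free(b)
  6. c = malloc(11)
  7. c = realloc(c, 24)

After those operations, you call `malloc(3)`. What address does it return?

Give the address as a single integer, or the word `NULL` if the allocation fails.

Answer: 24

Derivation:
Op 1: a = malloc(12) -> a = 0; heap: [0-11 ALLOC][12-60 FREE]
Op 2: a = realloc(a, 20) -> a = 0; heap: [0-19 ALLOC][20-60 FREE]
Op 3: free(a) -> (freed a); heap: [0-60 FREE]
Op 4: b = malloc(18) -> b = 0; heap: [0-17 ALLOC][18-60 FREE]
Op 5: free(b) -> (freed b); heap: [0-60 FREE]
Op 6: c = malloc(11) -> c = 0; heap: [0-10 ALLOC][11-60 FREE]
Op 7: c = realloc(c, 24) -> c = 0; heap: [0-23 ALLOC][24-60 FREE]
malloc(3): first-fit scan over [0-23 ALLOC][24-60 FREE] -> 24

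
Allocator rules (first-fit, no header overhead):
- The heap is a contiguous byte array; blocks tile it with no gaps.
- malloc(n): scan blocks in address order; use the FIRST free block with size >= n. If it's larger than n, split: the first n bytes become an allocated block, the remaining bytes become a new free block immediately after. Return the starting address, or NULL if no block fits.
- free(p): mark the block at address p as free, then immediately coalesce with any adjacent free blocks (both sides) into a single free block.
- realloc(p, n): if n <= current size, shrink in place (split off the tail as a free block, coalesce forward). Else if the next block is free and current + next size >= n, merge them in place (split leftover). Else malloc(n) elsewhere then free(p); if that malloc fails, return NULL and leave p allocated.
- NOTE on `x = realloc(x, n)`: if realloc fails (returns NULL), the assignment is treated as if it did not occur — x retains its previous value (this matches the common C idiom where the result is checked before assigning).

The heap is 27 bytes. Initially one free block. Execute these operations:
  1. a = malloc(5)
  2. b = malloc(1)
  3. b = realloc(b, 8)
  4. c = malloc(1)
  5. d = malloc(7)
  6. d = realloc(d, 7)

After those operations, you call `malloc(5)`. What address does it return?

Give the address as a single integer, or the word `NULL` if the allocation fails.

Op 1: a = malloc(5) -> a = 0; heap: [0-4 ALLOC][5-26 FREE]
Op 2: b = malloc(1) -> b = 5; heap: [0-4 ALLOC][5-5 ALLOC][6-26 FREE]
Op 3: b = realloc(b, 8) -> b = 5; heap: [0-4 ALLOC][5-12 ALLOC][13-26 FREE]
Op 4: c = malloc(1) -> c = 13; heap: [0-4 ALLOC][5-12 ALLOC][13-13 ALLOC][14-26 FREE]
Op 5: d = malloc(7) -> d = 14; heap: [0-4 ALLOC][5-12 ALLOC][13-13 ALLOC][14-20 ALLOC][21-26 FREE]
Op 6: d = realloc(d, 7) -> d = 14; heap: [0-4 ALLOC][5-12 ALLOC][13-13 ALLOC][14-20 ALLOC][21-26 FREE]
malloc(5): first-fit scan over [0-4 ALLOC][5-12 ALLOC][13-13 ALLOC][14-20 ALLOC][21-26 FREE] -> 21

Answer: 21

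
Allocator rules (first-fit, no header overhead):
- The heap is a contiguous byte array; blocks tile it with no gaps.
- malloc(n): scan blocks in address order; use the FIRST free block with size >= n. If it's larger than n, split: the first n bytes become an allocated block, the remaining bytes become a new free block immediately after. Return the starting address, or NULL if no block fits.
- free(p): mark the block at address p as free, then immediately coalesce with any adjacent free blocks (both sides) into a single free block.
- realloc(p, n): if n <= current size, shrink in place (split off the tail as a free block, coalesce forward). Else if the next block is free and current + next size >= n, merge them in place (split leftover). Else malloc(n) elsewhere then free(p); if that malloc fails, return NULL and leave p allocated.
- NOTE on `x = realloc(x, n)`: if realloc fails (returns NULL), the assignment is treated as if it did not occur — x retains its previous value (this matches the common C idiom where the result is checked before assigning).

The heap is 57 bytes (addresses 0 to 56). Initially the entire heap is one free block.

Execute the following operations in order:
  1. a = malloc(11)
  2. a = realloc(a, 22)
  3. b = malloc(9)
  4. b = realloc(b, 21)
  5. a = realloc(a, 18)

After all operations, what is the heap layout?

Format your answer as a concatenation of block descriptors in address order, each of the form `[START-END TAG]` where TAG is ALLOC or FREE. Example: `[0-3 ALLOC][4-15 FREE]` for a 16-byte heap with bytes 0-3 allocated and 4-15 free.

Answer: [0-17 ALLOC][18-21 FREE][22-42 ALLOC][43-56 FREE]

Derivation:
Op 1: a = malloc(11) -> a = 0; heap: [0-10 ALLOC][11-56 FREE]
Op 2: a = realloc(a, 22) -> a = 0; heap: [0-21 ALLOC][22-56 FREE]
Op 3: b = malloc(9) -> b = 22; heap: [0-21 ALLOC][22-30 ALLOC][31-56 FREE]
Op 4: b = realloc(b, 21) -> b = 22; heap: [0-21 ALLOC][22-42 ALLOC][43-56 FREE]
Op 5: a = realloc(a, 18) -> a = 0; heap: [0-17 ALLOC][18-21 FREE][22-42 ALLOC][43-56 FREE]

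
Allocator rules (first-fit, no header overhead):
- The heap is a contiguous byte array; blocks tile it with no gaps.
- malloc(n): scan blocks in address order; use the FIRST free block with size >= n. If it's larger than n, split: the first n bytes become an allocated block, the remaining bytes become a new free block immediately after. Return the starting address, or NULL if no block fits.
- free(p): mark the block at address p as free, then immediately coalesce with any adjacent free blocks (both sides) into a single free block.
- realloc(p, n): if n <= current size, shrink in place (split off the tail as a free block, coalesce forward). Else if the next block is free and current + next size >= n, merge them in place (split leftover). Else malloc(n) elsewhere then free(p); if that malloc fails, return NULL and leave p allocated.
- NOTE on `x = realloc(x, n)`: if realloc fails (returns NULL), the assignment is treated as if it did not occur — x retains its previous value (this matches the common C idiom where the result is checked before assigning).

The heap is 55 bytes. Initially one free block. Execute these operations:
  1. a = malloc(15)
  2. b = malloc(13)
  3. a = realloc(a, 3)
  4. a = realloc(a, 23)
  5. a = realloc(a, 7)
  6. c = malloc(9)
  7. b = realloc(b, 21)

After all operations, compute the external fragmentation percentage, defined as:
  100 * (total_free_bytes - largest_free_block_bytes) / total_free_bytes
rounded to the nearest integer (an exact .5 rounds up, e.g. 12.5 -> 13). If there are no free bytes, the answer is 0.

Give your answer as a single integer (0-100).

Answer: 23

Derivation:
Op 1: a = malloc(15) -> a = 0; heap: [0-14 ALLOC][15-54 FREE]
Op 2: b = malloc(13) -> b = 15; heap: [0-14 ALLOC][15-27 ALLOC][28-54 FREE]
Op 3: a = realloc(a, 3) -> a = 0; heap: [0-2 ALLOC][3-14 FREE][15-27 ALLOC][28-54 FREE]
Op 4: a = realloc(a, 23) -> a = 28; heap: [0-14 FREE][15-27 ALLOC][28-50 ALLOC][51-54 FREE]
Op 5: a = realloc(a, 7) -> a = 28; heap: [0-14 FREE][15-27 ALLOC][28-34 ALLOC][35-54 FREE]
Op 6: c = malloc(9) -> c = 0; heap: [0-8 ALLOC][9-14 FREE][15-27 ALLOC][28-34 ALLOC][35-54 FREE]
Op 7: b = realloc(b, 21) -> NULL (b unchanged); heap: [0-8 ALLOC][9-14 FREE][15-27 ALLOC][28-34 ALLOC][35-54 FREE]
Free blocks: [6 20] total_free=26 largest=20 -> 100*(26-20)/26 = 600/26 ≈ 23.077 -> rounds to 23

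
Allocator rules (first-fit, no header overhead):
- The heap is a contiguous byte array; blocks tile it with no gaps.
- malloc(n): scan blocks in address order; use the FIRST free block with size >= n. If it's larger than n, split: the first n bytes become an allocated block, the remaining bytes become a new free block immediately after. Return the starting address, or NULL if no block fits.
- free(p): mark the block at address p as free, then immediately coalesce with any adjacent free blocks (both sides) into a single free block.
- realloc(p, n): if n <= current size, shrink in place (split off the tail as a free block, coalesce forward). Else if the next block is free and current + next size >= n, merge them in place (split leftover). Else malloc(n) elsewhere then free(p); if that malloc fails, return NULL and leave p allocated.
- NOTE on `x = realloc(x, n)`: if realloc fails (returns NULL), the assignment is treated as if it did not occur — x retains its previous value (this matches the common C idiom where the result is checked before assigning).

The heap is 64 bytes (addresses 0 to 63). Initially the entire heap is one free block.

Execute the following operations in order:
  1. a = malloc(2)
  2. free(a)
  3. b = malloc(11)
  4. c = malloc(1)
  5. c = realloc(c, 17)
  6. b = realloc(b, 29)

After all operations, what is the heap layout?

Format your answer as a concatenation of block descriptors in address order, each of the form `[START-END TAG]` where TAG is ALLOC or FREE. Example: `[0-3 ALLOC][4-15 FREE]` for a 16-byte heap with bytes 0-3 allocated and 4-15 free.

Answer: [0-10 FREE][11-27 ALLOC][28-56 ALLOC][57-63 FREE]

Derivation:
Op 1: a = malloc(2) -> a = 0; heap: [0-1 ALLOC][2-63 FREE]
Op 2: free(a) -> (freed a); heap: [0-63 FREE]
Op 3: b = malloc(11) -> b = 0; heap: [0-10 ALLOC][11-63 FREE]
Op 4: c = malloc(1) -> c = 11; heap: [0-10 ALLOC][11-11 ALLOC][12-63 FREE]
Op 5: c = realloc(c, 17) -> c = 11; heap: [0-10 ALLOC][11-27 ALLOC][28-63 FREE]
Op 6: b = realloc(b, 29) -> b = 28; heap: [0-10 FREE][11-27 ALLOC][28-56 ALLOC][57-63 FREE]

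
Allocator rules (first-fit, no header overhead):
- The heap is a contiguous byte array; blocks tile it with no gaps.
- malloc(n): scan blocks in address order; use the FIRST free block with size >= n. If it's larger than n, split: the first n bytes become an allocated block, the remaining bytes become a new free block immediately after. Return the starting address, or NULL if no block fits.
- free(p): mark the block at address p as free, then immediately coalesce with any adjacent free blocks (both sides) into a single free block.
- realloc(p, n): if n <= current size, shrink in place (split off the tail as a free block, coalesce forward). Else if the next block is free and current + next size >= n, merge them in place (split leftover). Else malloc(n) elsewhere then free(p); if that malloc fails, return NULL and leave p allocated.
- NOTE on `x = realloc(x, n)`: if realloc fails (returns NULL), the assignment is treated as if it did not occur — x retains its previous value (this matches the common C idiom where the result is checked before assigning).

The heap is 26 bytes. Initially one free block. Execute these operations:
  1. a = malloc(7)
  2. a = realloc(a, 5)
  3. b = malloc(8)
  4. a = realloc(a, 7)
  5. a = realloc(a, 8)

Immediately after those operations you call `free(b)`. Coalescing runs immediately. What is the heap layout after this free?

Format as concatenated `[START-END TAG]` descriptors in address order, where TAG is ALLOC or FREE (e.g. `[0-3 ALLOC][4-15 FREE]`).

Op 1: a = malloc(7) -> a = 0; heap: [0-6 ALLOC][7-25 FREE]
Op 2: a = realloc(a, 5) -> a = 0; heap: [0-4 ALLOC][5-25 FREE]
Op 3: b = malloc(8) -> b = 5; heap: [0-4 ALLOC][5-12 ALLOC][13-25 FREE]
Op 4: a = realloc(a, 7) -> a = 13; heap: [0-4 FREE][5-12 ALLOC][13-19 ALLOC][20-25 FREE]
Op 5: a = realloc(a, 8) -> a = 13; heap: [0-4 FREE][5-12 ALLOC][13-20 ALLOC][21-25 FREE]
free(b): b = 5 -> block [5-12 ALLOC]; mark free, coalesce with adjacent free neighbors -> [0-12 FREE][13-20 ALLOC][21-25 FREE]

Answer: [0-12 FREE][13-20 ALLOC][21-25 FREE]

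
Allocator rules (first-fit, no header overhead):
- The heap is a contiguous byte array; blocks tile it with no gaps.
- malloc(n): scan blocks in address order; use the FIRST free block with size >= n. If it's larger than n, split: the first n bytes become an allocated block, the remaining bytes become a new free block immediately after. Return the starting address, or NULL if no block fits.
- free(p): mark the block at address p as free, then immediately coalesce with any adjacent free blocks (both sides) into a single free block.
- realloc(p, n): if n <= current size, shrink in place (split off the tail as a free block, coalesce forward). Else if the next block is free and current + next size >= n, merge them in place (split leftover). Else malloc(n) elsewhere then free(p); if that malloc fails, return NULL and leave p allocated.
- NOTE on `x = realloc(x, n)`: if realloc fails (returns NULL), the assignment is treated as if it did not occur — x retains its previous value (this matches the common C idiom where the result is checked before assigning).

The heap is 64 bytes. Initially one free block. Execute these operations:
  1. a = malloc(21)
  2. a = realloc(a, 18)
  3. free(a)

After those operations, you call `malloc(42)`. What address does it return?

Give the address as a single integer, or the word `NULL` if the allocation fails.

Answer: 0

Derivation:
Op 1: a = malloc(21) -> a = 0; heap: [0-20 ALLOC][21-63 FREE]
Op 2: a = realloc(a, 18) -> a = 0; heap: [0-17 ALLOC][18-63 FREE]
Op 3: free(a) -> (freed a); heap: [0-63 FREE]
malloc(42): first-fit scan over [0-63 FREE] -> 0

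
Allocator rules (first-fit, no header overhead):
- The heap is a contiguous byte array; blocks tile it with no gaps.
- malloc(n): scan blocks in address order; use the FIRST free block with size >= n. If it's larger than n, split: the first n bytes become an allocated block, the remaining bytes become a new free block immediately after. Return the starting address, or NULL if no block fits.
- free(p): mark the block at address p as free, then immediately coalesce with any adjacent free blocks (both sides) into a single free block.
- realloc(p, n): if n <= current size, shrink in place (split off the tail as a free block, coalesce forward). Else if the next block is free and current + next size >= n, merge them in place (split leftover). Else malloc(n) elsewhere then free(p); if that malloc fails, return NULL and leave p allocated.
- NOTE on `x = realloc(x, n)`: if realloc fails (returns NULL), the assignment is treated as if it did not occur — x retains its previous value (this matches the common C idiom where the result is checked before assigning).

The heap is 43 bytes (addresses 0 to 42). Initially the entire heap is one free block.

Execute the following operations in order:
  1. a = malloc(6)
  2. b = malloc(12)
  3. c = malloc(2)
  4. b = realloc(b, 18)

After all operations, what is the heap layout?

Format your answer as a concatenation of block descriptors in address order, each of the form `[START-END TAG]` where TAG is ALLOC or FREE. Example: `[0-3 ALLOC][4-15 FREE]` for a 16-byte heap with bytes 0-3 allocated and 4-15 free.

Op 1: a = malloc(6) -> a = 0; heap: [0-5 ALLOC][6-42 FREE]
Op 2: b = malloc(12) -> b = 6; heap: [0-5 ALLOC][6-17 ALLOC][18-42 FREE]
Op 3: c = malloc(2) -> c = 18; heap: [0-5 ALLOC][6-17 ALLOC][18-19 ALLOC][20-42 FREE]
Op 4: b = realloc(b, 18) -> b = 20; heap: [0-5 ALLOC][6-17 FREE][18-19 ALLOC][20-37 ALLOC][38-42 FREE]

Answer: [0-5 ALLOC][6-17 FREE][18-19 ALLOC][20-37 ALLOC][38-42 FREE]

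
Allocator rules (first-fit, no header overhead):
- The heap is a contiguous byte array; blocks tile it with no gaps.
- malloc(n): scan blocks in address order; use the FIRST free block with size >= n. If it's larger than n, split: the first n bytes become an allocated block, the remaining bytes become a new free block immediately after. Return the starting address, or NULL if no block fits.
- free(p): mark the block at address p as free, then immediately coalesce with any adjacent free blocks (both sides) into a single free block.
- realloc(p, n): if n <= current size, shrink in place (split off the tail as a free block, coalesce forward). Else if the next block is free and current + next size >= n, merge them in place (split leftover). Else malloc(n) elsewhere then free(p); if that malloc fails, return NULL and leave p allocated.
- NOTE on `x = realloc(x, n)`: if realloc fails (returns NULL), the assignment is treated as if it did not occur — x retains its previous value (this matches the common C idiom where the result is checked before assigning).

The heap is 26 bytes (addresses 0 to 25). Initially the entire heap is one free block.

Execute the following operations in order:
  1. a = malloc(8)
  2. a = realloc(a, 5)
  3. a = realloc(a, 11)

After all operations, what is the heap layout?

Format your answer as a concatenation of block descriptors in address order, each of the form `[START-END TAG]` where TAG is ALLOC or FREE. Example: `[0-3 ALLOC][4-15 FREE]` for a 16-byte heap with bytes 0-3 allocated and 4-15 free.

Answer: [0-10 ALLOC][11-25 FREE]

Derivation:
Op 1: a = malloc(8) -> a = 0; heap: [0-7 ALLOC][8-25 FREE]
Op 2: a = realloc(a, 5) -> a = 0; heap: [0-4 ALLOC][5-25 FREE]
Op 3: a = realloc(a, 11) -> a = 0; heap: [0-10 ALLOC][11-25 FREE]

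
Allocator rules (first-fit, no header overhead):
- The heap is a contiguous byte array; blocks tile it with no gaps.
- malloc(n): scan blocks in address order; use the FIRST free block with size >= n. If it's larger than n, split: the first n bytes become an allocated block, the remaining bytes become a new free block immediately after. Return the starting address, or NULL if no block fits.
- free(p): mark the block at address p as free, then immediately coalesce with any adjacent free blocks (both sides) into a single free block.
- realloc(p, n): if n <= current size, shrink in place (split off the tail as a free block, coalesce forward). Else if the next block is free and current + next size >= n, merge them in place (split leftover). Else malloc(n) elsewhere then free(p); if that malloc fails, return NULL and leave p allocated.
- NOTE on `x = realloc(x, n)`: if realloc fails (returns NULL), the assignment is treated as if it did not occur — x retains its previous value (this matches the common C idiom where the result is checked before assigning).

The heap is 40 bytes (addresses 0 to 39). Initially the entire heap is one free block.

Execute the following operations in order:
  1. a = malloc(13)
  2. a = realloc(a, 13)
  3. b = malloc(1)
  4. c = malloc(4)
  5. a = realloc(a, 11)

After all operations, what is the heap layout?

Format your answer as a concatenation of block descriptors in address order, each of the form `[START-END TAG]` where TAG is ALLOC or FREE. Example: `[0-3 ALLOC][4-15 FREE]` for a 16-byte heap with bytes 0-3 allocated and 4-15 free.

Op 1: a = malloc(13) -> a = 0; heap: [0-12 ALLOC][13-39 FREE]
Op 2: a = realloc(a, 13) -> a = 0; heap: [0-12 ALLOC][13-39 FREE]
Op 3: b = malloc(1) -> b = 13; heap: [0-12 ALLOC][13-13 ALLOC][14-39 FREE]
Op 4: c = malloc(4) -> c = 14; heap: [0-12 ALLOC][13-13 ALLOC][14-17 ALLOC][18-39 FREE]
Op 5: a = realloc(a, 11) -> a = 0; heap: [0-10 ALLOC][11-12 FREE][13-13 ALLOC][14-17 ALLOC][18-39 FREE]

Answer: [0-10 ALLOC][11-12 FREE][13-13 ALLOC][14-17 ALLOC][18-39 FREE]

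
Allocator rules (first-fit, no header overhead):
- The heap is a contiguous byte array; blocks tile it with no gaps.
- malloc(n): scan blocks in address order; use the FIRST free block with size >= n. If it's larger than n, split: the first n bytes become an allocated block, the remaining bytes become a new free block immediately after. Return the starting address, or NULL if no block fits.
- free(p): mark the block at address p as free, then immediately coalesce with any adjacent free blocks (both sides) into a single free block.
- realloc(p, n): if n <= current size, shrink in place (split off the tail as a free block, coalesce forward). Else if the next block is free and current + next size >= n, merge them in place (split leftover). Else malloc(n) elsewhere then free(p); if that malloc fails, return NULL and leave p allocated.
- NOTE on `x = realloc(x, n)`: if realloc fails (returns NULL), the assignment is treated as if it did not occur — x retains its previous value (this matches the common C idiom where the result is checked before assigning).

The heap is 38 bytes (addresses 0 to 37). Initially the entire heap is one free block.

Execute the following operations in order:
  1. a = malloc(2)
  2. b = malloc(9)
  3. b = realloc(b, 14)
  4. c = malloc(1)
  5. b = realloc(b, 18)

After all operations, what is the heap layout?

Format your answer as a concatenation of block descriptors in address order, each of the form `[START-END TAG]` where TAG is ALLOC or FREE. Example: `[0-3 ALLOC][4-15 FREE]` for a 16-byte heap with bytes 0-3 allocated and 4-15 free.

Op 1: a = malloc(2) -> a = 0; heap: [0-1 ALLOC][2-37 FREE]
Op 2: b = malloc(9) -> b = 2; heap: [0-1 ALLOC][2-10 ALLOC][11-37 FREE]
Op 3: b = realloc(b, 14) -> b = 2; heap: [0-1 ALLOC][2-15 ALLOC][16-37 FREE]
Op 4: c = malloc(1) -> c = 16; heap: [0-1 ALLOC][2-15 ALLOC][16-16 ALLOC][17-37 FREE]
Op 5: b = realloc(b, 18) -> b = 17; heap: [0-1 ALLOC][2-15 FREE][16-16 ALLOC][17-34 ALLOC][35-37 FREE]

Answer: [0-1 ALLOC][2-15 FREE][16-16 ALLOC][17-34 ALLOC][35-37 FREE]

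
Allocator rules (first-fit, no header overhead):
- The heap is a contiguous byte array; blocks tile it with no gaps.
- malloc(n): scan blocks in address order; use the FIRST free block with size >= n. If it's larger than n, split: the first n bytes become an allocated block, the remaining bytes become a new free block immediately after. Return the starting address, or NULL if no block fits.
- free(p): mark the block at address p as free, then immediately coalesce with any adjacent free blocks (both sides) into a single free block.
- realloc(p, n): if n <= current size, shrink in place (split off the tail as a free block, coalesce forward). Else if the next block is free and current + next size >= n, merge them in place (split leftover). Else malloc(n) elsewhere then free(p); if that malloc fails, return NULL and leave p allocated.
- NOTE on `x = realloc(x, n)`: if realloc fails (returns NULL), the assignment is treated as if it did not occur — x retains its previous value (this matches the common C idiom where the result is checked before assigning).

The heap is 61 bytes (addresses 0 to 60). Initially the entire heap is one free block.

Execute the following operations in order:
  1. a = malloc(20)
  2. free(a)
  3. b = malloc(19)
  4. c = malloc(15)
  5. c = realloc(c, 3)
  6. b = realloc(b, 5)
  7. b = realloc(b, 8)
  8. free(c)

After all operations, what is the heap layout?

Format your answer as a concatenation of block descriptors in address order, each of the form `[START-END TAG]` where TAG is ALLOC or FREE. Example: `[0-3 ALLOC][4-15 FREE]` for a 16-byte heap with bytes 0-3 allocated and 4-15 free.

Answer: [0-7 ALLOC][8-60 FREE]

Derivation:
Op 1: a = malloc(20) -> a = 0; heap: [0-19 ALLOC][20-60 FREE]
Op 2: free(a) -> (freed a); heap: [0-60 FREE]
Op 3: b = malloc(19) -> b = 0; heap: [0-18 ALLOC][19-60 FREE]
Op 4: c = malloc(15) -> c = 19; heap: [0-18 ALLOC][19-33 ALLOC][34-60 FREE]
Op 5: c = realloc(c, 3) -> c = 19; heap: [0-18 ALLOC][19-21 ALLOC][22-60 FREE]
Op 6: b = realloc(b, 5) -> b = 0; heap: [0-4 ALLOC][5-18 FREE][19-21 ALLOC][22-60 FREE]
Op 7: b = realloc(b, 8) -> b = 0; heap: [0-7 ALLOC][8-18 FREE][19-21 ALLOC][22-60 FREE]
Op 8: free(c) -> (freed c); heap: [0-7 ALLOC][8-60 FREE]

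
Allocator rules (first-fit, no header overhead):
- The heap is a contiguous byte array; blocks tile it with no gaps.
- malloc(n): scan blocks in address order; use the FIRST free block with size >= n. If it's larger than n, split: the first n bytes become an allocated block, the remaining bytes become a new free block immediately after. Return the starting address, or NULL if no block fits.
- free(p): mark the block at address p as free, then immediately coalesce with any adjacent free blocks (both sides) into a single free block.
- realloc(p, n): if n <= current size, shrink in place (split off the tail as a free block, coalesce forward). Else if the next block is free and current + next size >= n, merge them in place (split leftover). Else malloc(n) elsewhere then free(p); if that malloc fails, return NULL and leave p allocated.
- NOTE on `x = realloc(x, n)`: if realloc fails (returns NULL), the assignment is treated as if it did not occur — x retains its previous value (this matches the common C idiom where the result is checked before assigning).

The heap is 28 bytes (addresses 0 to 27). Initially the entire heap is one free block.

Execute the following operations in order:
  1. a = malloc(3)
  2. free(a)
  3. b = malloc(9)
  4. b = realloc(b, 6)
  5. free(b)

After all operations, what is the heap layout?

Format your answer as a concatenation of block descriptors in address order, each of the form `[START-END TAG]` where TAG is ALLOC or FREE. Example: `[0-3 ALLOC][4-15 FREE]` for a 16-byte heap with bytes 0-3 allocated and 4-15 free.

Op 1: a = malloc(3) -> a = 0; heap: [0-2 ALLOC][3-27 FREE]
Op 2: free(a) -> (freed a); heap: [0-27 FREE]
Op 3: b = malloc(9) -> b = 0; heap: [0-8 ALLOC][9-27 FREE]
Op 4: b = realloc(b, 6) -> b = 0; heap: [0-5 ALLOC][6-27 FREE]
Op 5: free(b) -> (freed b); heap: [0-27 FREE]

Answer: [0-27 FREE]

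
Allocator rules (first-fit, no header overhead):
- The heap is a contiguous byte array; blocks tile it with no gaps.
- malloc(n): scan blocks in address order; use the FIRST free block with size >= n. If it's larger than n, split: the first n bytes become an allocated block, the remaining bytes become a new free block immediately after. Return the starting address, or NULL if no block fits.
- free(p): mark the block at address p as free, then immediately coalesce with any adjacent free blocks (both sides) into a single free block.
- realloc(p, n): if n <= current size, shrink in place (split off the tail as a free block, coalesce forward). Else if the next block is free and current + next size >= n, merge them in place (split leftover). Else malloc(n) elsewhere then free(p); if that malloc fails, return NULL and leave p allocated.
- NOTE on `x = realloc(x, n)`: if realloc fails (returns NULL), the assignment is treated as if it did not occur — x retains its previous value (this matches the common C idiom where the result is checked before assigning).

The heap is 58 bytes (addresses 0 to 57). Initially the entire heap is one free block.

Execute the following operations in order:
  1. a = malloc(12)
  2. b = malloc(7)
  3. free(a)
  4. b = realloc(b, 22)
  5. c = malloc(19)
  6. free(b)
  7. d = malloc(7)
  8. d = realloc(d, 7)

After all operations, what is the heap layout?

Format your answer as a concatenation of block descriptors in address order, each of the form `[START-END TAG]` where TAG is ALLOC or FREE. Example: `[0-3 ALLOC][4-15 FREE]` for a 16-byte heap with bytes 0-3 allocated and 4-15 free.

Op 1: a = malloc(12) -> a = 0; heap: [0-11 ALLOC][12-57 FREE]
Op 2: b = malloc(7) -> b = 12; heap: [0-11 ALLOC][12-18 ALLOC][19-57 FREE]
Op 3: free(a) -> (freed a); heap: [0-11 FREE][12-18 ALLOC][19-57 FREE]
Op 4: b = realloc(b, 22) -> b = 12; heap: [0-11 FREE][12-33 ALLOC][34-57 FREE]
Op 5: c = malloc(19) -> c = 34; heap: [0-11 FREE][12-33 ALLOC][34-52 ALLOC][53-57 FREE]
Op 6: free(b) -> (freed b); heap: [0-33 FREE][34-52 ALLOC][53-57 FREE]
Op 7: d = malloc(7) -> d = 0; heap: [0-6 ALLOC][7-33 FREE][34-52 ALLOC][53-57 FREE]
Op 8: d = realloc(d, 7) -> d = 0; heap: [0-6 ALLOC][7-33 FREE][34-52 ALLOC][53-57 FREE]

Answer: [0-6 ALLOC][7-33 FREE][34-52 ALLOC][53-57 FREE]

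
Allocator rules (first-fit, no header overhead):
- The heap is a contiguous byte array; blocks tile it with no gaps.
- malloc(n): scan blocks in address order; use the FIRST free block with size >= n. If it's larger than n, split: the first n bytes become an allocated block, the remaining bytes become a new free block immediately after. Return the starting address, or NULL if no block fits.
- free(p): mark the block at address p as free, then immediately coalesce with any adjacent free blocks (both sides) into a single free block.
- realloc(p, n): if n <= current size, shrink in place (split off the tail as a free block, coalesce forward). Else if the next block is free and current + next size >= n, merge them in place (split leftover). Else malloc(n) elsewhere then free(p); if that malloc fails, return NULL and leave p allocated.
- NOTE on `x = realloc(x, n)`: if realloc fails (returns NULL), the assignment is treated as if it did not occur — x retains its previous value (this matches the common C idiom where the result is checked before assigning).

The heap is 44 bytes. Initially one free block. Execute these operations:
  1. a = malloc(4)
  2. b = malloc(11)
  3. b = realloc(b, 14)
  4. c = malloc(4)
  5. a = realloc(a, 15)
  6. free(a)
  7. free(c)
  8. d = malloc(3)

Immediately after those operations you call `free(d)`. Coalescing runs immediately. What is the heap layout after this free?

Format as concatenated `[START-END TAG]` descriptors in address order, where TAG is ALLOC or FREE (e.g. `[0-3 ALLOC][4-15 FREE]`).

Answer: [0-3 FREE][4-17 ALLOC][18-43 FREE]

Derivation:
Op 1: a = malloc(4) -> a = 0; heap: [0-3 ALLOC][4-43 FREE]
Op 2: b = malloc(11) -> b = 4; heap: [0-3 ALLOC][4-14 ALLOC][15-43 FREE]
Op 3: b = realloc(b, 14) -> b = 4; heap: [0-3 ALLOC][4-17 ALLOC][18-43 FREE]
Op 4: c = malloc(4) -> c = 18; heap: [0-3 ALLOC][4-17 ALLOC][18-21 ALLOC][22-43 FREE]
Op 5: a = realloc(a, 15) -> a = 22; heap: [0-3 FREE][4-17 ALLOC][18-21 ALLOC][22-36 ALLOC][37-43 FREE]
Op 6: free(a) -> (freed a); heap: [0-3 FREE][4-17 ALLOC][18-21 ALLOC][22-43 FREE]
Op 7: free(c) -> (freed c); heap: [0-3 FREE][4-17 ALLOC][18-43 FREE]
Op 8: d = malloc(3) -> d = 0; heap: [0-2 ALLOC][3-3 FREE][4-17 ALLOC][18-43 FREE]
free(d): d = 0 -> block [0-2 ALLOC]; mark free, coalesce with adjacent free neighbors -> [0-3 FREE][4-17 ALLOC][18-43 FREE]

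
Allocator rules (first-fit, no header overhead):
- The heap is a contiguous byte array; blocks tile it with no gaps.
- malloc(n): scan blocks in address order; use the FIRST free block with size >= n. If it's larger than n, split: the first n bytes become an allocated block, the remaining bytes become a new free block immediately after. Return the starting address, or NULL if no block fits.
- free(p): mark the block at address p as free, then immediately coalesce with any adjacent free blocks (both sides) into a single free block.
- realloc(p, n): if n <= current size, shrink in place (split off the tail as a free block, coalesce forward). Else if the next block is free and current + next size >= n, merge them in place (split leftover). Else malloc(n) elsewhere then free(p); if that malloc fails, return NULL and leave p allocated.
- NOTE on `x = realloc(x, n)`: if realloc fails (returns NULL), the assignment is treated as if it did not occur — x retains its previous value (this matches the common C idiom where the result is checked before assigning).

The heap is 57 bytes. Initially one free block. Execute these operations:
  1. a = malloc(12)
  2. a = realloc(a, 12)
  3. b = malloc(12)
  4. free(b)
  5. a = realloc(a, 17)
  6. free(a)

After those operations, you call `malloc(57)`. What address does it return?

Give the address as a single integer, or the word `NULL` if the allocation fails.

Op 1: a = malloc(12) -> a = 0; heap: [0-11 ALLOC][12-56 FREE]
Op 2: a = realloc(a, 12) -> a = 0; heap: [0-11 ALLOC][12-56 FREE]
Op 3: b = malloc(12) -> b = 12; heap: [0-11 ALLOC][12-23 ALLOC][24-56 FREE]
Op 4: free(b) -> (freed b); heap: [0-11 ALLOC][12-56 FREE]
Op 5: a = realloc(a, 17) -> a = 0; heap: [0-16 ALLOC][17-56 FREE]
Op 6: free(a) -> (freed a); heap: [0-56 FREE]
malloc(57): first-fit scan over [0-56 FREE] -> 0

Answer: 0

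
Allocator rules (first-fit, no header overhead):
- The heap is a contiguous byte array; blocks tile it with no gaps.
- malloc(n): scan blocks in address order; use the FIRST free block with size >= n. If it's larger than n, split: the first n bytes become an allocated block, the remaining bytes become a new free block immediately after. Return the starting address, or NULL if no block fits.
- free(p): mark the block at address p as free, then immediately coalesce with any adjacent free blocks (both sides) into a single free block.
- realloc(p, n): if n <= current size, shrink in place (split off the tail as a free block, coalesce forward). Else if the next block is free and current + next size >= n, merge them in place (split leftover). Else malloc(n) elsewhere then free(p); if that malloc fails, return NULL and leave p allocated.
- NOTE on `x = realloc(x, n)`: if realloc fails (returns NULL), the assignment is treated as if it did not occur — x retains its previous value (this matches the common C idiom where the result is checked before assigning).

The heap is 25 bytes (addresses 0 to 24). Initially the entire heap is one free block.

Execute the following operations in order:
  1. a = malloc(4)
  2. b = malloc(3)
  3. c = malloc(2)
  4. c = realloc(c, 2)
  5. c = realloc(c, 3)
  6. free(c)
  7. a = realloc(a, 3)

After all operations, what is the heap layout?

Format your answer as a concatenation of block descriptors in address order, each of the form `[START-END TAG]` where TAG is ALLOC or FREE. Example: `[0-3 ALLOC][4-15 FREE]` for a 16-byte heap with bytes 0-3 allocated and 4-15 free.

Answer: [0-2 ALLOC][3-3 FREE][4-6 ALLOC][7-24 FREE]

Derivation:
Op 1: a = malloc(4) -> a = 0; heap: [0-3 ALLOC][4-24 FREE]
Op 2: b = malloc(3) -> b = 4; heap: [0-3 ALLOC][4-6 ALLOC][7-24 FREE]
Op 3: c = malloc(2) -> c = 7; heap: [0-3 ALLOC][4-6 ALLOC][7-8 ALLOC][9-24 FREE]
Op 4: c = realloc(c, 2) -> c = 7; heap: [0-3 ALLOC][4-6 ALLOC][7-8 ALLOC][9-24 FREE]
Op 5: c = realloc(c, 3) -> c = 7; heap: [0-3 ALLOC][4-6 ALLOC][7-9 ALLOC][10-24 FREE]
Op 6: free(c) -> (freed c); heap: [0-3 ALLOC][4-6 ALLOC][7-24 FREE]
Op 7: a = realloc(a, 3) -> a = 0; heap: [0-2 ALLOC][3-3 FREE][4-6 ALLOC][7-24 FREE]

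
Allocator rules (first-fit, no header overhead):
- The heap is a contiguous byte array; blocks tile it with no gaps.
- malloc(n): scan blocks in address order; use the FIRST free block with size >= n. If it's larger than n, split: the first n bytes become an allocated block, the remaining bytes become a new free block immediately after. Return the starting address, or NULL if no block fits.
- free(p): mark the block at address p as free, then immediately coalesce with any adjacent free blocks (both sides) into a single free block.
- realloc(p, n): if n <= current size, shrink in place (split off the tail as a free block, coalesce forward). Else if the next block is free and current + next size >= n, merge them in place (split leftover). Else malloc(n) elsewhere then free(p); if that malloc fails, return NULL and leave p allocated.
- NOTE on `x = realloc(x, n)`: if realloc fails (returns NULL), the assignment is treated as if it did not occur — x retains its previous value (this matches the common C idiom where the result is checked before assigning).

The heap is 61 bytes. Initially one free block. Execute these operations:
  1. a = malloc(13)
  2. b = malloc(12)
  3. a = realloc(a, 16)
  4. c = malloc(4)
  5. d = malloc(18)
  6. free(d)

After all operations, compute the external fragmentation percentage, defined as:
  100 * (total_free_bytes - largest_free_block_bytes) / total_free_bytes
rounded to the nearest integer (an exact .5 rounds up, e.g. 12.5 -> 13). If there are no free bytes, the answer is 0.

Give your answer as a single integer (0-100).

Op 1: a = malloc(13) -> a = 0; heap: [0-12 ALLOC][13-60 FREE]
Op 2: b = malloc(12) -> b = 13; heap: [0-12 ALLOC][13-24 ALLOC][25-60 FREE]
Op 3: a = realloc(a, 16) -> a = 25; heap: [0-12 FREE][13-24 ALLOC][25-40 ALLOC][41-60 FREE]
Op 4: c = malloc(4) -> c = 0; heap: [0-3 ALLOC][4-12 FREE][13-24 ALLOC][25-40 ALLOC][41-60 FREE]
Op 5: d = malloc(18) -> d = 41; heap: [0-3 ALLOC][4-12 FREE][13-24 ALLOC][25-40 ALLOC][41-58 ALLOC][59-60 FREE]
Op 6: free(d) -> (freed d); heap: [0-3 ALLOC][4-12 FREE][13-24 ALLOC][25-40 ALLOC][41-60 FREE]
Free blocks: [9 20] total_free=29 largest=20 -> 100*(29-20)/29 = 900/29 ≈ 31.034 -> rounds to 31

Answer: 31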